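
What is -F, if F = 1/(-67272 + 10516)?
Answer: 1/56756 ≈ 1.7619e-5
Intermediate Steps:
F = -1/56756 (F = 1/(-56756) = -1/56756 ≈ -1.7619e-5)
-F = -1*(-1/56756) = 1/56756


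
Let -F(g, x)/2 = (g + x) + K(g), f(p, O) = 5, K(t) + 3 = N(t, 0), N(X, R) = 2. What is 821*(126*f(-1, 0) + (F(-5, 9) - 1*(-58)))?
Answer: 559922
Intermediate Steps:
K(t) = -1 (K(t) = -3 + 2 = -1)
F(g, x) = 2 - 2*g - 2*x (F(g, x) = -2*((g + x) - 1) = -2*(-1 + g + x) = 2 - 2*g - 2*x)
821*(126*f(-1, 0) + (F(-5, 9) - 1*(-58))) = 821*(126*5 + ((2 - 2*(-5) - 2*9) - 1*(-58))) = 821*(630 + ((2 + 10 - 18) + 58)) = 821*(630 + (-6 + 58)) = 821*(630 + 52) = 821*682 = 559922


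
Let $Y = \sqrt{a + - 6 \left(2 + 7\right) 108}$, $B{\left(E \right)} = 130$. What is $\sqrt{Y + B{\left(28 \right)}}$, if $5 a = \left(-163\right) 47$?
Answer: $\frac{\sqrt{3250 + 5 i \sqrt{184105}}}{5} \approx 11.953 + 3.5895 i$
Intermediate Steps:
$a = - \frac{7661}{5}$ ($a = \frac{\left(-163\right) 47}{5} = \frac{1}{5} \left(-7661\right) = - \frac{7661}{5} \approx -1532.2$)
$Y = \frac{i \sqrt{184105}}{5}$ ($Y = \sqrt{- \frac{7661}{5} + - 6 \left(2 + 7\right) 108} = \sqrt{- \frac{7661}{5} + \left(-6\right) 9 \cdot 108} = \sqrt{- \frac{7661}{5} - 5832} = \sqrt{- \frac{36821}{5}} = \frac{i \sqrt{184105}}{5} \approx 85.815 i$)
$\sqrt{Y + B{\left(28 \right)}} = \sqrt{\frac{i \sqrt{184105}}{5} + 130} = \sqrt{130 + \frac{i \sqrt{184105}}{5}}$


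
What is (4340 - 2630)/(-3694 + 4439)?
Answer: 342/149 ≈ 2.2953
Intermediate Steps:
(4340 - 2630)/(-3694 + 4439) = 1710/745 = 1710*(1/745) = 342/149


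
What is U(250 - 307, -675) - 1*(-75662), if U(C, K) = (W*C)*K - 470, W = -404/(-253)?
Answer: 34567476/253 ≈ 1.3663e+5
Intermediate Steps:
W = 404/253 (W = -404*(-1/253) = 404/253 ≈ 1.5968)
U(C, K) = -470 + 404*C*K/253 (U(C, K) = (404*C/253)*K - 470 = 404*C*K/253 - 470 = -470 + 404*C*K/253)
U(250 - 307, -675) - 1*(-75662) = (-470 + (404/253)*(250 - 307)*(-675)) - 1*(-75662) = (-470 + (404/253)*(-57)*(-675)) + 75662 = (-470 + 15543900/253) + 75662 = 15424990/253 + 75662 = 34567476/253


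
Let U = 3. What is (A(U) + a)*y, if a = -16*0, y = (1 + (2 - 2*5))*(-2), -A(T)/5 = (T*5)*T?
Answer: -3150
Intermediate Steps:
A(T) = -25*T² (A(T) = -5*T*5*T = -5*5*T*T = -25*T²)
y = 14 (y = (1 + (2 - 10))*(-2) = (1 - 8)*(-2) = -7*(-2) = 14)
a = 0
(A(U) + a)*y = (-25*3² + 0)*14 = (-25*9 + 0)*14 = (-225 + 0)*14 = -225*14 = -3150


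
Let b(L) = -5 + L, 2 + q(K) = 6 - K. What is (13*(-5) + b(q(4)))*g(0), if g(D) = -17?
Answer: 1190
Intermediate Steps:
q(K) = 4 - K (q(K) = -2 + (6 - K) = 4 - K)
(13*(-5) + b(q(4)))*g(0) = (13*(-5) + (-5 + (4 - 1*4)))*(-17) = (-65 + (-5 + (4 - 4)))*(-17) = (-65 + (-5 + 0))*(-17) = (-65 - 5)*(-17) = -70*(-17) = 1190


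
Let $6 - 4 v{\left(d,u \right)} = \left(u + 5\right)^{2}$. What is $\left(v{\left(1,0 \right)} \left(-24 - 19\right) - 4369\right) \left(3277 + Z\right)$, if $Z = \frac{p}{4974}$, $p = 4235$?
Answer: $- \frac{90536295249}{6632} \approx -1.3651 \cdot 10^{7}$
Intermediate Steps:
$v{\left(d,u \right)} = \frac{3}{2} - \frac{\left(5 + u\right)^{2}}{4}$ ($v{\left(d,u \right)} = \frac{3}{2} - \frac{\left(u + 5\right)^{2}}{4} = \frac{3}{2} - \frac{\left(5 + u\right)^{2}}{4}$)
$Z = \frac{4235}{4974} \approx 0.85143$
$\left(v{\left(1,0 \right)} \left(-24 - 19\right) - 4369\right) \left(3277 + Z\right) = \left(\left(\frac{3}{2} - \frac{\left(5 + 0\right)^{2}}{4}\right) \left(-24 - 19\right) - 4369\right) \left(3277 + \frac{4235}{4974}\right) = \left(\left(\frac{3}{2} - \frac{5^{2}}{4}\right) \left(-43\right) - 4369\right) \frac{16304033}{4974} = \left(\left(\frac{3}{2} - \frac{25}{4}\right) \left(-43\right) - 4369\right) \frac{16304033}{4974} = \left(\left(- \frac{19}{4}\right) \left(-43\right) - 4369\right) \frac{16304033}{4974} = \left(\frac{817}{4} - 4369\right) \frac{16304033}{4974} = \left(- \frac{16659}{4}\right) \frac{16304033}{4974} = - \frac{90536295249}{6632}$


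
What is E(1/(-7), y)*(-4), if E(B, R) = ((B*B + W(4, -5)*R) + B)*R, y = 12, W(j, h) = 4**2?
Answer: -451296/49 ≈ -9210.1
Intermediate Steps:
W(j, h) = 16
E(B, R) = R*(B + B**2 + 16*R) (E(B, R) = ((B*B + 16*R) + B)*R = ((B**2 + 16*R) + B)*R = (B + B**2 + 16*R)*R = R*(B + B**2 + 16*R))
E(1/(-7), y)*(-4) = (12*(1/(-7) + (1/(-7))**2 + 16*12))*(-4) = (12*(-1/7 + (-1/7)**2 + 192))*(-4) = (12*(-1/7 + 1/49 + 192))*(-4) = (12*(9402/49))*(-4) = (112824/49)*(-4) = -451296/49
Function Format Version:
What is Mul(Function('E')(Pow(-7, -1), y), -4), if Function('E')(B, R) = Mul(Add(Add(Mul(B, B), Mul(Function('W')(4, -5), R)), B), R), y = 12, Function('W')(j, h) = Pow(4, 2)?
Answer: Rational(-451296, 49) ≈ -9210.1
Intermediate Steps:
Function('W')(j, h) = 16
Function('E')(B, R) = Mul(R, Add(B, Pow(B, 2), Mul(16, R))) (Function('E')(B, R) = Mul(Add(Add(Mul(B, B), Mul(16, R)), B), R) = Mul(Add(Add(Pow(B, 2), Mul(16, R)), B), R) = Mul(Add(B, Pow(B, 2), Mul(16, R)), R) = Mul(R, Add(B, Pow(B, 2), Mul(16, R))))
Mul(Function('E')(Pow(-7, -1), y), -4) = Mul(Mul(12, Add(Pow(-7, -1), Pow(Pow(-7, -1), 2), Mul(16, 12))), -4) = Mul(Mul(12, Add(Rational(-1, 7), Pow(Rational(-1, 7), 2), 192)), -4) = Mul(Mul(12, Add(Rational(-1, 7), Rational(1, 49), 192)), -4) = Mul(Mul(12, Rational(9402, 49)), -4) = Mul(Rational(112824, 49), -4) = Rational(-451296, 49)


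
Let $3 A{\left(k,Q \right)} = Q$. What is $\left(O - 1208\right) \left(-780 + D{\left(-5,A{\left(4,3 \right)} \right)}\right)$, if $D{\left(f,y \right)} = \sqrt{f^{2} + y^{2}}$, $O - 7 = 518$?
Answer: $532740 - 683 \sqrt{26} \approx 5.2926 \cdot 10^{5}$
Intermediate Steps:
$O = 525$ ($O = 7 + 518 = 525$)
$A{\left(k,Q \right)} = \frac{Q}{3}$
$\left(O - 1208\right) \left(-780 + D{\left(-5,A{\left(4,3 \right)} \right)}\right) = \left(525 - 1208\right) \left(-780 + \sqrt{\left(-5\right)^{2} + \left(\frac{1}{3} \cdot 3\right)^{2}}\right) = - 683 \left(-780 + \sqrt{25 + 1^{2}}\right) = - 683 \left(-780 + \sqrt{25 + 1}\right) = - 683 \left(-780 + \sqrt{26}\right) = 532740 - 683 \sqrt{26}$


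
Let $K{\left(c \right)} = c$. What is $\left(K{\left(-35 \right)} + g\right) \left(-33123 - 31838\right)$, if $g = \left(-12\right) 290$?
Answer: $228337915$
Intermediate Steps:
$g = -3480$
$\left(K{\left(-35 \right)} + g\right) \left(-33123 - 31838\right) = \left(-35 - 3480\right) \left(-33123 - 31838\right) = \left(-3515\right) \left(-64961\right) = 228337915$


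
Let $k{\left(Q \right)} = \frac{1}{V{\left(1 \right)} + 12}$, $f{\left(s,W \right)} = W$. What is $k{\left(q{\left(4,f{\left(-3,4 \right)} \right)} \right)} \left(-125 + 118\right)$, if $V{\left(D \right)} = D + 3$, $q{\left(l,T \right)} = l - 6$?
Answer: $- \frac{7}{16} \approx -0.4375$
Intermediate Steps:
$q{\left(l,T \right)} = -6 + l$ ($q{\left(l,T \right)} = l - 6 = -6 + l$)
$V{\left(D \right)} = 3 + D$
$k{\left(Q \right)} = \frac{1}{16}$ ($k{\left(Q \right)} = \frac{1}{\left(3 + 1\right) + 12} = \frac{1}{4 + 12} = \frac{1}{16}$)
$k{\left(q{\left(4,f{\left(-3,4 \right)} \right)} \right)} \left(-125 + 118\right) = \frac{-125 + 118}{16} = \frac{1}{16} \left(-7\right) = - \frac{7}{16}$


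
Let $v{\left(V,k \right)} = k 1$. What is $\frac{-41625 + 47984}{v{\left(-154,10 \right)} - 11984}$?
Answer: $- \frac{6359}{11974} \approx -0.53107$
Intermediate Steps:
$v{\left(V,k \right)} = k$
$\frac{-41625 + 47984}{v{\left(-154,10 \right)} - 11984} = \frac{-41625 + 47984}{10 - 11984} = \frac{6359}{-11974} = 6359 \left(- \frac{1}{11974}\right) = - \frac{6359}{11974}$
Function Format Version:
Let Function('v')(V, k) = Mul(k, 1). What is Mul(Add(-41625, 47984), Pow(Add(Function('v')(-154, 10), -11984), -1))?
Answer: Rational(-6359, 11974) ≈ -0.53107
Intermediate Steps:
Function('v')(V, k) = k
Mul(Add(-41625, 47984), Pow(Add(Function('v')(-154, 10), -11984), -1)) = Mul(Add(-41625, 47984), Pow(Add(10, -11984), -1)) = Mul(6359, Pow(-11974, -1)) = Mul(6359, Rational(-1, 11974)) = Rational(-6359, 11974)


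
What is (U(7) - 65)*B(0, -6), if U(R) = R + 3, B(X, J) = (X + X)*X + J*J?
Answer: -1980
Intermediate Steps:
B(X, J) = J² + 2*X² (B(X, J) = (2*X)*X + J² = 2*X² + J² = J² + 2*X²)
U(R) = 3 + R
(U(7) - 65)*B(0, -6) = ((3 + 7) - 65)*((-6)² + 2*0²) = (10 - 65)*(36 + 2*0) = -55*(36 + 0) = -55*36 = -1980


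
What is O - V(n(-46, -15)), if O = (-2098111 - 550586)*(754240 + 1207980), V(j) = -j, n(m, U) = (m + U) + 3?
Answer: -5197326227398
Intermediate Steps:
n(m, U) = 3 + U + m (n(m, U) = (U + m) + 3 = 3 + U + m)
O = -5197326227340 (O = -2648697*1962220 = -5197326227340)
O - V(n(-46, -15)) = -5197326227340 - (-1)*(3 - 15 - 46) = -5197326227340 - (-1)*(-58) = -5197326227340 - 1*58 = -5197326227340 - 58 = -5197326227398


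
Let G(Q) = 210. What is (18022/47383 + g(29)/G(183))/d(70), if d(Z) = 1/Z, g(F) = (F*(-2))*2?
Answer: -244544/20307 ≈ -12.042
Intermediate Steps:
g(F) = -4*F (g(F) = -2*F*2 = -4*F)
(18022/47383 + g(29)/G(183))/d(70) = (18022/47383 - 4*29/210)/(1/70) = (18022*(1/47383) - 116*1/210)/(1/70) = (18022/47383 - 58/105)*70 = -122272/710745*70 = -244544/20307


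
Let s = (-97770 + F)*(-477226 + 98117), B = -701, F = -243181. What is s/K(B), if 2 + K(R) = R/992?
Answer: -128223531917728/2685 ≈ -4.7755e+10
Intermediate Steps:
s = 129257592659 (s = (-97770 - 243181)*(-477226 + 98117) = -340951*(-379109) = 129257592659)
K(R) = -2 + R/992
s/K(B) = 129257592659/(-2 + (1/992)*(-701)) = 129257592659/(-2 - 701/992) = 129257592659/(-2685/992) = 129257592659*(-992/2685) = -128223531917728/2685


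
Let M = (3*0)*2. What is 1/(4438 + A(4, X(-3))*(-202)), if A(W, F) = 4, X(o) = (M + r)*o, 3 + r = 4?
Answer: 1/3630 ≈ 0.00027548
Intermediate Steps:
r = 1 (r = -3 + 4 = 1)
M = 0 (M = 0*2 = 0)
X(o) = o (X(o) = (0 + 1)*o = 1*o = o)
1/(4438 + A(4, X(-3))*(-202)) = 1/(4438 + 4*(-202)) = 1/(4438 - 808) = 1/3630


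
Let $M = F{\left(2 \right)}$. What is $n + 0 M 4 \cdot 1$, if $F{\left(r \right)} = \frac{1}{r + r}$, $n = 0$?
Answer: $0$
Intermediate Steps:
$F{\left(r \right)} = \frac{1}{2 r}$
$M = \frac{1}{4}$ ($M = \frac{1}{2 \cdot 2} = \frac{1}{2} \cdot \frac{1}{2} = \frac{1}{4} \approx 0.25$)
$n + 0 M 4 \cdot 1 = 0 + 0 \cdot \frac{1}{4} \cdot 4 \cdot 1 = 0 + 0 \cdot 4 = 0 + 0 = 0$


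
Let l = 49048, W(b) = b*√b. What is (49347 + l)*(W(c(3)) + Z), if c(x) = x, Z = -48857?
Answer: -4807284515 + 295185*√3 ≈ -4.8068e+9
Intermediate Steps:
W(b) = b^(3/2)
(49347 + l)*(W(c(3)) + Z) = (49347 + 49048)*(3^(3/2) - 48857) = 98395*(3*√3 - 48857) = 98395*(-48857 + 3*√3) = -4807284515 + 295185*√3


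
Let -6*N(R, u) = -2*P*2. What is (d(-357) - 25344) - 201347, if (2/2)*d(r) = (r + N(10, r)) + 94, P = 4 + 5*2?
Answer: -680834/3 ≈ -2.2694e+5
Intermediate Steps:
P = 14 (P = 4 + 10 = 14)
N(R, u) = 28/3 (N(R, u) = -(-2*14)*2/6 = -(-14)*2/3 = -⅙*(-56) = 28/3)
d(r) = 310/3 + r (d(r) = (r + 28/3) + 94 = (28/3 + r) + 94 = 310/3 + r)
(d(-357) - 25344) - 201347 = ((310/3 - 357) - 25344) - 201347 = (-761/3 - 25344) - 201347 = -76793/3 - 201347 = -680834/3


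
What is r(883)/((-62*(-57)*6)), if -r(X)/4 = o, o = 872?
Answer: -872/5301 ≈ -0.16450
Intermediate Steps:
r(X) = -3488 (r(X) = -4*872 = -3488)
r(883)/((-62*(-57)*6)) = -3488/(-62*(-57)*6) = -3488/(3534*6) = -3488/21204 = -3488*1/21204 = -872/5301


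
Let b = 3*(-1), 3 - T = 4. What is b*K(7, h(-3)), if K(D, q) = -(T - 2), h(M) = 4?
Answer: -9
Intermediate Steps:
T = -1 (T = 3 - 1*4 = 3 - 4 = -1)
b = -3
K(D, q) = 3 (K(D, q) = -(-1 - 2) = -1*(-3) = 3)
b*K(7, h(-3)) = -3*3 = -9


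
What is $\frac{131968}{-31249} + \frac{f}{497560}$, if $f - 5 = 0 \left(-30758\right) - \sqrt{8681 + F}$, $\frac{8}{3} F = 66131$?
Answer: $- \frac{13132368367}{3109650488} - \frac{\sqrt{535682}}{1990240} \approx -4.2235$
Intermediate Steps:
$F = \frac{198393}{8}$ ($F = \frac{3}{8} \cdot 66131 = \frac{198393}{8} \approx 24799.0$)
$f = 5 - \frac{\sqrt{535682}}{4}$ ($f = 5 + \left(0 \left(-30758\right) - \sqrt{8681 + \frac{198393}{8}}\right) = 5 + \left(0 - \sqrt{\frac{267841}{8}}\right) = 5 + \left(0 - \frac{\sqrt{535682}}{4}\right) = 5 - \frac{\sqrt{535682}}{4} \approx -177.98$)
$\frac{131968}{-31249} + \frac{f}{497560} = \frac{131968}{-31249} + \frac{5 - \frac{\sqrt{535682}}{4}}{497560} = 131968 \left(- \frac{1}{31249}\right) + \left(5 - \frac{\sqrt{535682}}{4}\right) \frac{1}{497560} = - \frac{131968}{31249} + \left(\frac{1}{99512} - \frac{\sqrt{535682}}{1990240}\right) = - \frac{13132368367}{3109650488} - \frac{\sqrt{535682}}{1990240}$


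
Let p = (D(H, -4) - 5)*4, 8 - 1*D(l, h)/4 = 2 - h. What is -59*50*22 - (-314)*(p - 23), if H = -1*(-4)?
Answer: -68354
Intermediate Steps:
H = 4
D(l, h) = 24 + 4*h (D(l, h) = 32 - 4*(2 - h) = 32 + (-8 + 4*h) = 24 + 4*h)
p = 12 (p = ((24 + 4*(-4)) - 5)*4 = ((24 - 16) - 5)*4 = (8 - 5)*4 = 3*4 = 12)
-59*50*22 - (-314)*(p - 23) = -59*50*22 - (-314)*(12 - 23) = -2950*22 - (-314)*(-11) = -64900 - 1*3454 = -64900 - 3454 = -68354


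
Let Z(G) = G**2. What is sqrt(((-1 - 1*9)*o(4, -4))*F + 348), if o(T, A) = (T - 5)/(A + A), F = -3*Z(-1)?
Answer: sqrt(1407)/2 ≈ 18.755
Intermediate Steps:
F = -3 (F = -3*(-1)**2 = -3*1 = -3)
o(T, A) = (-5 + T)/(2*A) (o(T, A) = (-5 + T)/((2*A)) = (-5 + T)*(1/(2*A)) = (-5 + T)/(2*A))
sqrt(((-1 - 1*9)*o(4, -4))*F + 348) = sqrt(((-1 - 1*9)*((1/2)*(-5 + 4)/(-4)))*(-3) + 348) = sqrt(((-1 - 9)*((1/2)*(-1/4)*(-1)))*(-3) + 348) = sqrt(-10*1/8*(-3) + 348) = sqrt(-5/4*(-3) + 348) = sqrt(15/4 + 348) = sqrt(1407/4) = sqrt(1407)/2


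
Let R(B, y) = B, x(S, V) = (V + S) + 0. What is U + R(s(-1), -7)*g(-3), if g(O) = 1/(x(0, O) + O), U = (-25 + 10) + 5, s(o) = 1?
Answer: -61/6 ≈ -10.167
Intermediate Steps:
x(S, V) = S + V (x(S, V) = (S + V) + 0 = S + V)
U = -10 (U = -15 + 5 = -10)
g(O) = 1/(2*O) (g(O) = 1/((0 + O) + O) = 1/(O + O) = 1/(2*O))
U + R(s(-1), -7)*g(-3) = -10 + 1*((½)/(-3)) = -10 + 1*((½)*(-⅓)) = -10 + 1*(-⅙) = -10 - ⅙ = -61/6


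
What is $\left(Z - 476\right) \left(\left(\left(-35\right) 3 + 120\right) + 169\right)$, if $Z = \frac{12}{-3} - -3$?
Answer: $-87768$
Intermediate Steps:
$Z = -1$ ($Z = 12 \left(- \frac{1}{3}\right) + 3 = -4 + 3 = -1$)
$\left(Z - 476\right) \left(\left(\left(-35\right) 3 + 120\right) + 169\right) = \left(-1 - 476\right) \left(\left(\left(-35\right) 3 + 120\right) + 169\right) = - 477 \left(\left(-105 + 120\right) + 169\right) = - 477 \left(15 + 169\right) = \left(-477\right) 184 = -87768$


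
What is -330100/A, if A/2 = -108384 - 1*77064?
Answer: 82525/92724 ≈ 0.89001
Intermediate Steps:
A = -370896 (A = 2*(-108384 - 1*77064) = 2*(-108384 - 77064) = 2*(-185448) = -370896)
-330100/A = -330100/(-370896) = -330100*(-1/370896) = 82525/92724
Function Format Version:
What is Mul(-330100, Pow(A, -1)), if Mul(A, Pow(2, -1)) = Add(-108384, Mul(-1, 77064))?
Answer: Rational(82525, 92724) ≈ 0.89001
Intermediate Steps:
A = -370896 (A = Mul(2, Add(-108384, Mul(-1, 77064))) = Mul(2, Add(-108384, -77064)) = Mul(2, -185448) = -370896)
Mul(-330100, Pow(A, -1)) = Mul(-330100, Pow(-370896, -1)) = Mul(-330100, Rational(-1, 370896)) = Rational(82525, 92724)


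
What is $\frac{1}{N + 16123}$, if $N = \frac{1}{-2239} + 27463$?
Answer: $\frac{2239}{97589053} \approx 2.2943 \cdot 10^{-5}$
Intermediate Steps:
$N = \frac{61489656}{2239}$ ($N = - \frac{1}{2239} + 27463 = \frac{61489656}{2239} \approx 27463.0$)
$\frac{1}{N + 16123} = \frac{1}{\frac{61489656}{2239} + 16123} = \frac{1}{\frac{97589053}{2239}} = \frac{2239}{97589053}$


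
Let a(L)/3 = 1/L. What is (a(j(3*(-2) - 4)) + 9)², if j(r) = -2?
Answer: 225/4 ≈ 56.250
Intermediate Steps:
a(L) = 3/L
(a(j(3*(-2) - 4)) + 9)² = (3/(-2) + 9)² = (3*(-½) + 9)² = (-3/2 + 9)² = (15/2)² = 225/4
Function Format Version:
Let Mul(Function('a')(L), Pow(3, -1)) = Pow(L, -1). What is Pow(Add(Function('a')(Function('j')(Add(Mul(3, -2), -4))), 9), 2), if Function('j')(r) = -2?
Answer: Rational(225, 4) ≈ 56.250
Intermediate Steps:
Function('a')(L) = Mul(3, Pow(L, -1))
Pow(Add(Function('a')(Function('j')(Add(Mul(3, -2), -4))), 9), 2) = Pow(Add(Mul(3, Pow(-2, -1)), 9), 2) = Pow(Add(Mul(3, Rational(-1, 2)), 9), 2) = Pow(Add(Rational(-3, 2), 9), 2) = Pow(Rational(15, 2), 2) = Rational(225, 4)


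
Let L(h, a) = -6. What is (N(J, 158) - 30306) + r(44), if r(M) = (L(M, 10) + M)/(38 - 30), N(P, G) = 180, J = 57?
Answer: -120485/4 ≈ -30121.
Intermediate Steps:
r(M) = -¾ + M/8 (r(M) = (-6 + M)/(38 - 30) = (-6 + M)/8 = (-6 + M)*(⅛) = -¾ + M/8)
(N(J, 158) - 30306) + r(44) = (180 - 30306) + (-¾ + (⅛)*44) = -30126 + (-¾ + 11/2) = -30126 + 19/4 = -120485/4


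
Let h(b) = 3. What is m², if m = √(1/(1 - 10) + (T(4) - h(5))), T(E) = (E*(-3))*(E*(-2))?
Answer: 836/9 ≈ 92.889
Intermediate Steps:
T(E) = 6*E² (T(E) = (-3*E)*(-2*E) = 6*E²)
m = 2*√209/3 (m = √(1/(1 - 10) + (6*4² - 1*3)) = √(1/(-9) + (6*16 - 3)) = √(-⅑ + (96 - 3)) = √(-⅑ + 93) = √(836/9) = 2*√209/3 ≈ 9.6379)
m² = (2*√209/3)² = 836/9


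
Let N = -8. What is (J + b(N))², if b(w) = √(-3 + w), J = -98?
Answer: (98 - I*√11)² ≈ 9593.0 - 650.06*I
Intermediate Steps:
(J + b(N))² = (-98 + √(-3 - 8))² = (-98 + √(-11))² = (-98 + I*√11)²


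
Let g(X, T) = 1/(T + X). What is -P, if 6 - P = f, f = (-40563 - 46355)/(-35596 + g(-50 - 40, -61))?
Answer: -19125364/5374997 ≈ -3.5582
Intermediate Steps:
f = 13124618/5374997 (f = (-40563 - 46355)/(-35596 + 1/(-61 + (-50 - 40))) = -86918/(-35596 + 1/(-61 - 90)) = -86918/(-35596 + 1/(-151)) = -86918/(-35596 - 1/151) = -86918/(-5374997/151) = -86918*(-151/5374997) = 13124618/5374997 ≈ 2.4418)
P = 19125364/5374997 (P = 6 - 1*13124618/5374997 = 6 - 13124618/5374997 = 19125364/5374997 ≈ 3.5582)
-P = -1*19125364/5374997 = -19125364/5374997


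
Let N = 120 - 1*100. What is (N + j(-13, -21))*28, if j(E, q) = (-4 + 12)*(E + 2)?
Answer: -1904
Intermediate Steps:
j(E, q) = 16 + 8*E (j(E, q) = 8*(2 + E) = 16 + 8*E)
N = 20 (N = 120 - 100 = 20)
(N + j(-13, -21))*28 = (20 + (16 + 8*(-13)))*28 = (20 + (16 - 104))*28 = (20 - 88)*28 = -68*28 = -1904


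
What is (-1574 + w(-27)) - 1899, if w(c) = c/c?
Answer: -3472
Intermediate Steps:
w(c) = 1
(-1574 + w(-27)) - 1899 = (-1574 + 1) - 1899 = -1573 - 1899 = -3472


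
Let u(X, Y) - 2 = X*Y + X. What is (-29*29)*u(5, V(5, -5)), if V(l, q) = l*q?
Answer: 99238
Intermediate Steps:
u(X, Y) = 2 + X + X*Y (u(X, Y) = 2 + (X*Y + X) = 2 + (X + X*Y) = 2 + X + X*Y)
(-29*29)*u(5, V(5, -5)) = (-29*29)*(2 + 5 + 5*(5*(-5))) = -841*(2 + 5 + 5*(-25)) = -841*(2 + 5 - 125) = -841*(-118) = 99238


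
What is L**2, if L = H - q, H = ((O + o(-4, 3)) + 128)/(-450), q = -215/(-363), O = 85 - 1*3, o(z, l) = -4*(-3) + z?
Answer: 859310596/741200625 ≈ 1.1593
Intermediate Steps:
o(z, l) = 12 + z
O = 82 (O = 85 - 3 = 82)
q = 215/363 (q = -215*(-1/363) = 215/363 ≈ 0.59229)
H = -109/225 (H = ((82 + (12 - 4)) + 128)/(-450) = ((82 + 8) + 128)*(-1/450) = (90 + 128)*(-1/450) = 218*(-1/450) = -109/225 ≈ -0.48444)
L = -29314/27225 (L = -109/225 - 1*215/363 = -109/225 - 215/363 = -29314/27225 ≈ -1.0767)
L**2 = (-29314/27225)**2 = 859310596/741200625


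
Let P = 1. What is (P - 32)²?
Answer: 961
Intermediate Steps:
(P - 32)² = (1 - 32)² = (-31)² = 961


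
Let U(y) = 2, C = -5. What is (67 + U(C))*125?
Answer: 8625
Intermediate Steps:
(67 + U(C))*125 = (67 + 2)*125 = 69*125 = 8625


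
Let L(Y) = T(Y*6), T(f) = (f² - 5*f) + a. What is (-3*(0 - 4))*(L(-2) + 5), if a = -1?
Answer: 2496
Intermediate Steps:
T(f) = -1 + f² - 5*f (T(f) = (f² - 5*f) - 1 = -1 + f² - 5*f)
L(Y) = -1 - 30*Y + 36*Y² (L(Y) = -1 + (Y*6)² - 5*Y*6 = -1 + (6*Y)² - 30*Y = -1 + 36*Y² - 30*Y = -1 - 30*Y + 36*Y²)
(-3*(0 - 4))*(L(-2) + 5) = (-3*(0 - 4))*((-1 - 30*(-2) + 36*(-2)²) + 5) = (-3*(-4))*((-1 + 60 + 36*4) + 5) = 12*((-1 + 60 + 144) + 5) = 12*(203 + 5) = 12*208 = 2496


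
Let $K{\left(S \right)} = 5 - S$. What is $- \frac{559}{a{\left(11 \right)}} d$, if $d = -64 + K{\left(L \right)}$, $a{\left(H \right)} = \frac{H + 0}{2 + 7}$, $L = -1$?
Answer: $\frac{291798}{11} \approx 26527.0$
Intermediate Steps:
$a{\left(H \right)} = \frac{H}{9}$
$d = -58$ ($d = -64 + \left(5 - -1\right) = -64 + \left(5 + 1\right) = -64 + 6 = -58$)
$- \frac{559}{a{\left(11 \right)}} d = - \frac{559}{\frac{1}{9} \cdot 11} \left(-58\right) = - \frac{559}{\frac{11}{9}} \left(-58\right) = \left(-559\right) \frac{9}{11} \left(-58\right) = \left(- \frac{5031}{11}\right) \left(-58\right) = \frac{291798}{11}$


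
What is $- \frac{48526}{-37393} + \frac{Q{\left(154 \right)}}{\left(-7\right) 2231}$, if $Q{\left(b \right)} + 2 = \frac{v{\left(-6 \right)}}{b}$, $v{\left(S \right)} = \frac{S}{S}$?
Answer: $\frac{116717383119}{89930838074} \approx 1.2979$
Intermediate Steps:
$v{\left(S \right)} = 1$
$Q{\left(b \right)} = -2 + \frac{1}{b}$ ($Q{\left(b \right)} = -2 + 1 \frac{1}{b} = -2 + \frac{1}{b}$)
$- \frac{48526}{-37393} + \frac{Q{\left(154 \right)}}{\left(-7\right) 2231} = - \frac{48526}{-37393} + \frac{-2 + \frac{1}{154}}{\left(-7\right) 2231} = \left(-48526\right) \left(- \frac{1}{37393}\right) + \frac{-2 + \frac{1}{154}}{-15617} = \frac{48526}{37393} - - \frac{307}{2405018} = \frac{48526}{37393} + \frac{307}{2405018} = \frac{116717383119}{89930838074}$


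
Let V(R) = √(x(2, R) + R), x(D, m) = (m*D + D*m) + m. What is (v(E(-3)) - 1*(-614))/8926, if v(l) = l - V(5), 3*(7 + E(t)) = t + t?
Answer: 605/8926 - √30/8926 ≈ 0.067166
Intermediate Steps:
E(t) = -7 + 2*t/3 (E(t) = -7 + (t + t)/3 = -7 + (2*t)/3 = -7 + 2*t/3)
x(D, m) = m + 2*D*m (x(D, m) = (D*m + D*m) + m = 2*D*m + m = m + 2*D*m)
V(R) = √6*√R (V(R) = √(R*(1 + 2*2) + R) = √(R*(1 + 4) + R) = √(R*5 + R) = √(5*R + R) = √(6*R) = √6*√R)
v(l) = l - √30 (v(l) = l - √6*√5 = l - √30)
(v(E(-3)) - 1*(-614))/8926 = (((-7 + (⅔)*(-3)) - √30) - 1*(-614))/8926 = (((-7 - 2) - √30) + 614)*(1/8926) = ((-9 - √30) + 614)*(1/8926) = (605 - √30)*(1/8926) = 605/8926 - √30/8926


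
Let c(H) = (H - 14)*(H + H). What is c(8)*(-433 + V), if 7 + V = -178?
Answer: 59328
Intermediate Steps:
V = -185 (V = -7 - 178 = -185)
c(H) = 2*H*(-14 + H) (c(H) = (-14 + H)*(2*H) = 2*H*(-14 + H))
c(8)*(-433 + V) = (2*8*(-14 + 8))*(-433 - 185) = (2*8*(-6))*(-618) = -96*(-618) = 59328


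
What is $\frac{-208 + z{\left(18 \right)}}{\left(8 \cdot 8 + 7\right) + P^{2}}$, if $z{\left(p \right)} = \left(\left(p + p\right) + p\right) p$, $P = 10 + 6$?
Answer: $\frac{764}{327} \approx 2.3364$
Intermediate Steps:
$P = 16$
$z{\left(p \right)} = 3 p^{2}$ ($z{\left(p \right)} = \left(2 p + p\right) p = 3 p p = 3 p^{2}$)
$\frac{-208 + z{\left(18 \right)}}{\left(8 \cdot 8 + 7\right) + P^{2}} = \frac{-208 + 3 \cdot 18^{2}}{\left(8 \cdot 8 + 7\right) + 16^{2}} = \frac{-208 + 3 \cdot 324}{\left(64 + 7\right) + 256} = \frac{-208 + 972}{71 + 256} = \frac{764}{327}$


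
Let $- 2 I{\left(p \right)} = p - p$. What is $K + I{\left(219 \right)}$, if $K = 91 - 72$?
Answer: $19$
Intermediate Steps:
$I{\left(p \right)} = 0$ ($I{\left(p \right)} = - \frac{p - p}{2} = \left(- \frac{1}{2}\right) 0 = 0$)
$K = 19$ ($K = 91 - 72 = 19$)
$K + I{\left(219 \right)} = 19 + 0 = 19$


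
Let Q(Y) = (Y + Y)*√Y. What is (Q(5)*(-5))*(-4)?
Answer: 200*√5 ≈ 447.21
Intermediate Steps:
Q(Y) = 2*Y^(3/2) (Q(Y) = (2*Y)*√Y = 2*Y^(3/2))
(Q(5)*(-5))*(-4) = ((2*5^(3/2))*(-5))*(-4) = ((2*(5*√5))*(-5))*(-4) = ((10*√5)*(-5))*(-4) = -50*√5*(-4) = 200*√5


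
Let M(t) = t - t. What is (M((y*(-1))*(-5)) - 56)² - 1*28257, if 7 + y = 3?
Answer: -25121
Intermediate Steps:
y = -4 (y = -7 + 3 = -4)
M(t) = 0
(M((y*(-1))*(-5)) - 56)² - 1*28257 = (0 - 56)² - 1*28257 = (-56)² - 28257 = 3136 - 28257 = -25121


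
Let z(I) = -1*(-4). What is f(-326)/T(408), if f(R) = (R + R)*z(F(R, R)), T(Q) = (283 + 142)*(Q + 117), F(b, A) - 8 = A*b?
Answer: -2608/223125 ≈ -0.011689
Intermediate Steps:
F(b, A) = 8 + A*b
z(I) = 4
T(Q) = 49725 + 425*Q (T(Q) = 425*(117 + Q) = 49725 + 425*Q)
f(R) = 8*R (f(R) = (R + R)*4 = (2*R)*4 = 8*R)
f(-326)/T(408) = (8*(-326))/(49725 + 425*408) = -2608/(49725 + 173400) = -2608/223125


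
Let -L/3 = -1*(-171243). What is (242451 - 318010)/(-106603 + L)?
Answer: 75559/620332 ≈ 0.12180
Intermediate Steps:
L = -513729 (L = -(-3)*(-171243) = -3*171243 = -513729)
(242451 - 318010)/(-106603 + L) = (242451 - 318010)/(-106603 - 513729) = -75559/(-620332) = -75559*(-1/620332) = 75559/620332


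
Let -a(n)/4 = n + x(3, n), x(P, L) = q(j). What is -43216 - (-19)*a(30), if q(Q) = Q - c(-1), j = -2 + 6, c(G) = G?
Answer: -45876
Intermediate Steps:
j = 4
q(Q) = 1 + Q (q(Q) = Q - 1*(-1) = Q + 1 = 1 + Q)
x(P, L) = 5 (x(P, L) = 1 + 4 = 5)
a(n) = -20 - 4*n (a(n) = -4*(n + 5) = -4*(5 + n) = -20 - 4*n)
-43216 - (-19)*a(30) = -43216 - (-19)*(-20 - 4*30) = -43216 - (-19)*(-20 - 120) = -43216 - (-19)*(-140) = -43216 - 1*2660 = -43216 - 2660 = -45876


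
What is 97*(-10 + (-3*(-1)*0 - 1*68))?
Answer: -7566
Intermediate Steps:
97*(-10 + (-3*(-1)*0 - 1*68)) = 97*(-10 + (3*0 - 68)) = 97*(-10 + (0 - 68)) = 97*(-10 - 68) = 97*(-78) = -7566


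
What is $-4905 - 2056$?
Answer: $-6961$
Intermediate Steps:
$-4905 - 2056 = -6961$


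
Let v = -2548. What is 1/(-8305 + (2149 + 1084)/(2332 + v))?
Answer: -216/1797113 ≈ -0.00012019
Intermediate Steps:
1/(-8305 + (2149 + 1084)/(2332 + v)) = 1/(-8305 + (2149 + 1084)/(2332 - 2548)) = 1/(-8305 + 3233/(-216)) = 1/(-8305 + 3233*(-1/216)) = 1/(-8305 - 3233/216) = 1/(-1797113/216) = -216/1797113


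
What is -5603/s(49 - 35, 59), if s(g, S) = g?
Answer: -5603/14 ≈ -400.21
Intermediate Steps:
-5603/s(49 - 35, 59) = -5603/(49 - 35) = -5603/14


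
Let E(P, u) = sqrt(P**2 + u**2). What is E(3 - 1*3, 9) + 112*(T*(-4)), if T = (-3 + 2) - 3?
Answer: 1801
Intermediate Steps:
T = -4 (T = -1 - 3 = -4)
E(3 - 1*3, 9) + 112*(T*(-4)) = sqrt((3 - 1*3)**2 + 9**2) + 112*(-4*(-4)) = sqrt((3 - 3)**2 + 81) + 112*16 = sqrt(0**2 + 81) + 1792 = sqrt(0 + 81) + 1792 = sqrt(81) + 1792 = 9 + 1792 = 1801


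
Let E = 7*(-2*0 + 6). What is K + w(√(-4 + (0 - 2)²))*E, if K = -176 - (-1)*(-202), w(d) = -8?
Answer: -714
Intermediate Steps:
K = -378 (K = -176 - 1*202 = -176 - 202 = -378)
E = 42 (E = 7*(0 + 6) = 7*6 = 42)
K + w(√(-4 + (0 - 2)²))*E = -378 - 8*42 = -378 - 336 = -714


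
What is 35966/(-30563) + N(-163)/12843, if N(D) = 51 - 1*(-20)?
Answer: -459741365/392520609 ≈ -1.1713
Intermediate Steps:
N(D) = 71 (N(D) = 51 + 20 = 71)
35966/(-30563) + N(-163)/12843 = 35966/(-30563) + 71/12843 = 35966*(-1/30563) + 71*(1/12843) = -35966/30563 + 71/12843 = -459741365/392520609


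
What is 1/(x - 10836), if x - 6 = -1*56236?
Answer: -1/67066 ≈ -1.4911e-5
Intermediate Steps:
x = -56230 (x = 6 - 1*56236 = 6 - 56236 = -56230)
1/(x - 10836) = 1/(-56230 - 10836) = 1/(-67066) = -1/67066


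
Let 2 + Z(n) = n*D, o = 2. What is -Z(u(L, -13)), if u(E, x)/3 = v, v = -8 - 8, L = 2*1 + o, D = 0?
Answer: 2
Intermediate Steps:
L = 4 (L = 2*1 + 2 = 2 + 2 = 4)
v = -16
u(E, x) = -48 (u(E, x) = 3*(-16) = -48)
Z(n) = -2 (Z(n) = -2 + n*0 = -2 + 0 = -2)
-Z(u(L, -13)) = -1*(-2) = 2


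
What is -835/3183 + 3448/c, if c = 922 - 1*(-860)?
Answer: 1581169/945351 ≈ 1.6726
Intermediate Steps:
c = 1782 (c = 922 + 860 = 1782)
-835/3183 + 3448/c = -835/3183 + 3448/1782 = -835*1/3183 + 3448*(1/1782) = -835/3183 + 1724/891 = 1581169/945351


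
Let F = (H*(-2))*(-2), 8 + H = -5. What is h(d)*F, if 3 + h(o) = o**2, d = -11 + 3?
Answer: -3172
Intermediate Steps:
d = -8
H = -13 (H = -8 - 5 = -13)
h(o) = -3 + o**2
F = -52 (F = -13*(-2)*(-2) = 26*(-2) = -52)
h(d)*F = (-3 + (-8)**2)*(-52) = (-3 + 64)*(-52) = 61*(-52) = -3172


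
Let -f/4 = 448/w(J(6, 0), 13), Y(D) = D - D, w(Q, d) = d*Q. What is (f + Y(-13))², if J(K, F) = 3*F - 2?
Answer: 802816/169 ≈ 4750.4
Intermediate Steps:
J(K, F) = -2 + 3*F
w(Q, d) = Q*d
Y(D) = 0
f = 896/13 (f = -1792/((-2 + 3*0)*13) = -1792/((-2 + 0)*13) = -1792/((-2*13)) = -1792/(-26) = -1792*(-1)/26 = -4*(-224/13) = 896/13 ≈ 68.923)
(f + Y(-13))² = (896/13 + 0)² = (896/13)² = 802816/169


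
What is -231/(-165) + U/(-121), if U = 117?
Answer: 262/605 ≈ 0.43306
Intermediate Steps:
-231/(-165) + U/(-121) = -231/(-165) + 117/(-121) = -231*(-1/165) + 117*(-1/121) = 7/5 - 117/121 = 262/605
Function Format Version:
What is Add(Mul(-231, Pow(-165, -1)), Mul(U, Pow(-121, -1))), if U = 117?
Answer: Rational(262, 605) ≈ 0.43306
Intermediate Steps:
Add(Mul(-231, Pow(-165, -1)), Mul(U, Pow(-121, -1))) = Add(Mul(-231, Pow(-165, -1)), Mul(117, Pow(-121, -1))) = Add(Mul(-231, Rational(-1, 165)), Mul(117, Rational(-1, 121))) = Add(Rational(7, 5), Rational(-117, 121)) = Rational(262, 605)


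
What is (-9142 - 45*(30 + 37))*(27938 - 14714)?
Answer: -160764168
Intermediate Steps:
(-9142 - 45*(30 + 37))*(27938 - 14714) = (-9142 - 45*67)*13224 = (-9142 - 3015)*13224 = -12157*13224 = -160764168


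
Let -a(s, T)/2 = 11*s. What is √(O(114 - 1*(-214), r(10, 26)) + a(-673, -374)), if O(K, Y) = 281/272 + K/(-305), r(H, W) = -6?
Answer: √6368747161065/20740 ≈ 121.68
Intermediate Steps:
a(s, T) = -22*s
O(K, Y) = 281/272 - K/305 (O(K, Y) = 281*(1/272) + K*(-1/305) = 281/272 - K/305)
√(O(114 - 1*(-214), r(10, 26)) + a(-673, -374)) = √((281/272 - (114 - 1*(-214))/305) - 22*(-673)) = √((281/272 - (114 + 214)/305) + 14806) = √((281/272 - 1/305*328) + 14806) = √((281/272 - 328/305) + 14806) = √(-3511/82960 + 14806) = √(1228302249/82960) = √6368747161065/20740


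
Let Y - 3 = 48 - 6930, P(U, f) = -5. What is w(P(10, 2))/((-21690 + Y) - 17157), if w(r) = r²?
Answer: -25/45726 ≈ -0.00054673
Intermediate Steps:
Y = -6879 (Y = 3 + (48 - 6930) = 3 - 6882 = -6879)
w(P(10, 2))/((-21690 + Y) - 17157) = (-5)²/((-21690 - 6879) - 17157) = 25/(-28569 - 17157) = 25/(-45726) = 25*(-1/45726) = -25/45726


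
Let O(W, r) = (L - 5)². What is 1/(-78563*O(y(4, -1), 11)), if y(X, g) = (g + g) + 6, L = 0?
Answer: -1/1964075 ≈ -5.0915e-7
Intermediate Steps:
y(X, g) = 6 + 2*g (y(X, g) = 2*g + 6 = 6 + 2*g)
O(W, r) = 25 (O(W, r) = (0 - 5)² = (-5)² = 25)
1/(-78563*O(y(4, -1), 11)) = 1/(-78563*25) = 1/(-1964075) = -1/1964075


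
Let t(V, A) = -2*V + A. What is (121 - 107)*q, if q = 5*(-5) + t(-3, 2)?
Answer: -238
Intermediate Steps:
t(V, A) = A - 2*V
q = -17 (q = 5*(-5) + (2 - 2*(-3)) = -25 + (2 + 6) = -25 + 8 = -17)
(121 - 107)*q = (121 - 107)*(-17) = 14*(-17) = -238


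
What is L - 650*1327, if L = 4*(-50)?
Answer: -862750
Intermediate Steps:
L = -200
L - 650*1327 = -200 - 650*1327 = -200 - 862550 = -862750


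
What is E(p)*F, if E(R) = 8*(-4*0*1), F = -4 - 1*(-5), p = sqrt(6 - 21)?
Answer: 0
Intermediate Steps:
p = I*sqrt(15) (p = sqrt(-15) = I*sqrt(15) ≈ 3.873*I)
F = 1 (F = -4 + 5 = 1)
E(R) = 0 (E(R) = 8*(0*1) = 8*0 = 0)
E(p)*F = 0*1 = 0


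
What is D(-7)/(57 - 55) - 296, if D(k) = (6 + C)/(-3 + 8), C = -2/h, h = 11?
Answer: -16248/55 ≈ -295.42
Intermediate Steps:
C = -2/11 ≈ -0.18182
D(k) = 64/55 (D(k) = (6 - 2/11)/(-3 + 8) = (64/11)/5 = (64/11)*(⅕) = 64/55)
D(-7)/(57 - 55) - 296 = (64/55)/(57 - 55) - 296 = (64/55)/2 - 296 = (½)*(64/55) - 296 = 32/55 - 296 = -16248/55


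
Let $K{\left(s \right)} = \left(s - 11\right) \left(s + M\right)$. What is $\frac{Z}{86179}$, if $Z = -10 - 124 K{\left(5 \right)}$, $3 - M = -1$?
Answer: $\frac{6686}{86179} \approx 0.077583$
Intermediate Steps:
$M = 4$ ($M = 3 - -1 = 3 + 1 = 4$)
$K{\left(s \right)} = \left(-11 + s\right) \left(4 + s\right)$ ($K{\left(s \right)} = \left(s - 11\right) \left(s + 4\right) = \left(-11 + s\right) \left(4 + s\right)$)
$Z = 6686$ ($Z = -10 - 124 \left(-44 + 5^{2} - 35\right) = -10 - 124 \left(-44 + 25 - 35\right) = -10 - -6696 = -10 + 6696 = 6686$)
$\frac{Z}{86179} = \frac{6686}{86179}$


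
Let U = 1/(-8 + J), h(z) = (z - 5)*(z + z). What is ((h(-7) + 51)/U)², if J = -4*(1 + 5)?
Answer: 49112064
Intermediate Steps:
J = -24 (J = -4*6 = -24)
h(z) = 2*z*(-5 + z) (h(z) = (-5 + z)*(2*z) = 2*z*(-5 + z))
U = -1/32 (U = 1/(-8 - 24) = 1/(-32) = -1/32 ≈ -0.031250)
((h(-7) + 51)/U)² = ((2*(-7)*(-5 - 7) + 51)/(-1/32))² = ((2*(-7)*(-12) + 51)*(-32))² = ((168 + 51)*(-32))² = (219*(-32))² = (-7008)² = 49112064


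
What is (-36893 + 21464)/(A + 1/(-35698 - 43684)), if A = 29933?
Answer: -408261626/792047135 ≈ -0.51545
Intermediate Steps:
(-36893 + 21464)/(A + 1/(-35698 - 43684)) = (-36893 + 21464)/(29933 + 1/(-35698 - 43684)) = -15429/(29933 + 1/(-79382)) = -15429/(29933 - 1/79382) = -15429/2376141405/79382 = -15429*79382/2376141405 = -408261626/792047135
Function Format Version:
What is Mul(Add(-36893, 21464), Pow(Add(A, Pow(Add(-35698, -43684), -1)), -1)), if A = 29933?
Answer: Rational(-408261626, 792047135) ≈ -0.51545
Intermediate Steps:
Mul(Add(-36893, 21464), Pow(Add(A, Pow(Add(-35698, -43684), -1)), -1)) = Mul(Add(-36893, 21464), Pow(Add(29933, Pow(Add(-35698, -43684), -1)), -1)) = Mul(-15429, Pow(Add(29933, Pow(-79382, -1)), -1)) = Mul(-15429, Pow(Add(29933, Rational(-1, 79382)), -1)) = Mul(-15429, Pow(Rational(2376141405, 79382), -1)) = Mul(-15429, Rational(79382, 2376141405)) = Rational(-408261626, 792047135)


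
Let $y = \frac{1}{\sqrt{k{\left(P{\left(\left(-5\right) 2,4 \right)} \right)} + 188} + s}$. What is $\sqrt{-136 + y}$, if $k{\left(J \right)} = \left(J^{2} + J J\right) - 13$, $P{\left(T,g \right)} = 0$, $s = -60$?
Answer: $\frac{\sqrt{-40805 + 3400 \sqrt{7}}}{5 \sqrt{12 - \sqrt{7}}} \approx 11.663 i$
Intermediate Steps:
$k{\left(J \right)} = -13 + 2 J^{2}$ ($k{\left(J \right)} = \left(J^{2} + J^{2}\right) - 13 = 2 J^{2} - 13 = -13 + 2 J^{2}$)
$y = \frac{1}{-60 + 5 \sqrt{7}}$ ($y = \frac{1}{\sqrt{\left(-13 + 2 \cdot 0^{2}\right) + 188} - 60} = \frac{1}{\sqrt{\left(-13 + 2 \cdot 0\right) + 188} - 60} = \frac{1}{\sqrt{\left(-13 + 0\right) + 188} - 60} = \frac{1}{\sqrt{-13 + 188} - 60} = \frac{1}{\sqrt{175} - 60} = \frac{1}{5 \sqrt{7} - 60} = \frac{1}{-60 + 5 \sqrt{7}} \approx -0.021381$)
$\sqrt{-136 + y} = \sqrt{-136 - \left(\frac{12}{685} + \frac{\sqrt{7}}{685}\right)} = \sqrt{- \frac{93172}{685} - \frac{\sqrt{7}}{685}}$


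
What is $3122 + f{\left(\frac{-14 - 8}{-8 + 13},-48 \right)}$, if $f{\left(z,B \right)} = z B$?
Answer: $\frac{16666}{5} \approx 3333.2$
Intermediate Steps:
$f{\left(z,B \right)} = B z$
$3122 + f{\left(\frac{-14 - 8}{-8 + 13},-48 \right)} = 3122 - 48 \frac{-14 - 8}{-8 + 13} = 3122 - 48 \left(- \frac{22}{5}\right) = 3122 - 48 \left(\left(-22\right) \frac{1}{5}\right) = 3122 - - \frac{1056}{5} = 3122 + \frac{1056}{5} = \frac{16666}{5}$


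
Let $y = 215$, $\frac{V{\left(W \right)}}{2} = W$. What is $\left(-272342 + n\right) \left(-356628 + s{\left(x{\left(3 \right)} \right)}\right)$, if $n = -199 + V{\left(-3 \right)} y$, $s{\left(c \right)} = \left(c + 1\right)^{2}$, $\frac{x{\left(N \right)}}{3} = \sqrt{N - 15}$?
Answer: $97685101785 - 3285972 i \sqrt{3} \approx 9.7685 \cdot 10^{10} - 5.6915 \cdot 10^{6} i$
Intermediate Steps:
$V{\left(W \right)} = 2 W$
$x{\left(N \right)} = 3 \sqrt{-15 + N}$ ($x{\left(N \right)} = 3 \sqrt{N - 15} = 3 \sqrt{-15 + N}$)
$s{\left(c \right)} = \left(1 + c\right)^{2}$
$n = -1489$ ($n = -199 + 2 \left(-3\right) 215 = -199 - 1290 = -1489$)
$\left(-272342 + n\right) \left(-356628 + s{\left(x{\left(3 \right)} \right)}\right) = \left(-272342 - 1489\right) \left(-356628 + \left(1 + 3 \sqrt{-15 + 3}\right)^{2}\right) = - 273831 \left(-356628 + \left(1 + 3 \sqrt{-12}\right)^{2}\right) = - 273831 \left(-356628 + \left(1 + 3 \cdot 2 i \sqrt{3}\right)^{2}\right) = - 273831 \left(-356628 + \left(1 + 6 i \sqrt{3}\right)^{2}\right) = 97655801868 - 273831 \left(1 + 6 i \sqrt{3}\right)^{2}$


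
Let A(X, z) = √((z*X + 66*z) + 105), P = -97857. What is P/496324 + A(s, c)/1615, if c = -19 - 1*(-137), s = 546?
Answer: -97857/496324 + √72321/1615 ≈ -0.030646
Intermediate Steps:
c = 118 (c = -19 + 137 = 118)
A(X, z) = √(105 + 66*z + X*z) (A(X, z) = √((X*z + 66*z) + 105) = √((66*z + X*z) + 105) = √(105 + 66*z + X*z))
P/496324 + A(s, c)/1615 = -97857/496324 + √(105 + 66*118 + 546*118)/1615 = -97857*1/496324 + √(105 + 7788 + 64428)*(1/1615) = -97857/496324 + √72321*(1/1615) = -97857/496324 + √72321/1615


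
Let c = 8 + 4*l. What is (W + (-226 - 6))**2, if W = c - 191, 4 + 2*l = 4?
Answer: 172225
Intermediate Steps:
l = 0 (l = -2 + (1/2)*4 = -2 + 2 = 0)
c = 8 (c = 8 + 4*0 = 8 + 0 = 8)
W = -183 (W = 8 - 191 = -183)
(W + (-226 - 6))**2 = (-183 + (-226 - 6))**2 = (-183 - 232)**2 = (-415)**2 = 172225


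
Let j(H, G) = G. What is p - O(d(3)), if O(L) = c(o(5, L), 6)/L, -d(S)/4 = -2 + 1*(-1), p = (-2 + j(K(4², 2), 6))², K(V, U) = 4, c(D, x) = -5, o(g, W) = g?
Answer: 197/12 ≈ 16.417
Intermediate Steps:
p = 16 (p = (-2 + 6)² = 4² = 16)
d(S) = 12 (d(S) = -4*(-2 + 1*(-1)) = -4*(-2 - 1) = -4*(-3) = 12)
O(L) = -5/L
p - O(d(3)) = 16 - (-5)/12 = 16 - 1*(-5/12) = 16 + 5/12 = 197/12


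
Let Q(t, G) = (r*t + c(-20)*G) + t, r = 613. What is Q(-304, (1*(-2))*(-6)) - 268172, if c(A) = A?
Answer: -455068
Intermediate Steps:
Q(t, G) = -20*G + 614*t (Q(t, G) = (613*t - 20*G) + t = (-20*G + 613*t) + t = -20*G + 614*t)
Q(-304, (1*(-2))*(-6)) - 268172 = (-20*1*(-2)*(-6) + 614*(-304)) - 268172 = (-(-40)*(-6) - 186656) - 268172 = (-20*12 - 186656) - 268172 = (-240 - 186656) - 268172 = -186896 - 268172 = -455068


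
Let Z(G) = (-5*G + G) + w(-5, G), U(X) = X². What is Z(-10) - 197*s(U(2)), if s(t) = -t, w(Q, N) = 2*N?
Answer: 808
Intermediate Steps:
Z(G) = -2*G (Z(G) = (-5*G + G) + 2*G = -4*G + 2*G = -2*G)
Z(-10) - 197*s(U(2)) = -2*(-10) - (-197)*2² = 20 - (-197)*4 = 20 - 197*(-4) = 20 + 788 = 808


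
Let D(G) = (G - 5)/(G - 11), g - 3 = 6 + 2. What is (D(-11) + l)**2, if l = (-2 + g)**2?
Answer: 808201/121 ≈ 6679.3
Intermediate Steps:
g = 11 (g = 3 + (6 + 2) = 3 + 8 = 11)
D(G) = (-5 + G)/(-11 + G)
l = 81 (l = (-2 + 11)**2 = 9**2 = 81)
(D(-11) + l)**2 = ((-5 - 11)/(-11 - 11) + 81)**2 = (-16/(-22) + 81)**2 = (-1/22*(-16) + 81)**2 = (8/11 + 81)**2 = (899/11)**2 = 808201/121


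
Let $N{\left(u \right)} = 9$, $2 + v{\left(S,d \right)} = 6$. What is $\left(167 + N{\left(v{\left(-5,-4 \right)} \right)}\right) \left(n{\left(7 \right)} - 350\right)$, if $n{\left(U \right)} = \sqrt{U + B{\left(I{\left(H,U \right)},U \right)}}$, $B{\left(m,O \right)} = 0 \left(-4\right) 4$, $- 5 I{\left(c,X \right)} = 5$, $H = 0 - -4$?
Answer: $-61600 + 176 \sqrt{7} \approx -61134.0$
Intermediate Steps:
$H = 4$ ($H = 0 + 4 = 4$)
$I{\left(c,X \right)} = -1$ ($I{\left(c,X \right)} = \left(- \frac{1}{5}\right) 5 = -1$)
$v{\left(S,d \right)} = 4$ ($v{\left(S,d \right)} = -2 + 6 = 4$)
$B{\left(m,O \right)} = 0$ ($B{\left(m,O \right)} = 0 \cdot 4 = 0$)
$n{\left(U \right)} = \sqrt{U}$ ($n{\left(U \right)} = \sqrt{U + 0} = \sqrt{U}$)
$\left(167 + N{\left(v{\left(-5,-4 \right)} \right)}\right) \left(n{\left(7 \right)} - 350\right) = \left(167 + 9\right) \left(\sqrt{7} - 350\right) = 176 \left(-350 + \sqrt{7}\right) = -61600 + 176 \sqrt{7}$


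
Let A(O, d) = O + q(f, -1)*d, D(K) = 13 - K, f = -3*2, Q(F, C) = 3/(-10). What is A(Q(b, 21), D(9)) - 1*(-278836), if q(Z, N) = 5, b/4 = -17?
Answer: 2788557/10 ≈ 2.7886e+5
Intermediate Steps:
b = -68 (b = 4*(-17) = -68)
Q(F, C) = -3/10 (Q(F, C) = 3*(-⅒) = -3/10)
f = -6
A(O, d) = O + 5*d
A(Q(b, 21), D(9)) - 1*(-278836) = (-3/10 + 5*(13 - 1*9)) - 1*(-278836) = (-3/10 + 5*(13 - 9)) + 278836 = (-3/10 + 5*4) + 278836 = (-3/10 + 20) + 278836 = 197/10 + 278836 = 2788557/10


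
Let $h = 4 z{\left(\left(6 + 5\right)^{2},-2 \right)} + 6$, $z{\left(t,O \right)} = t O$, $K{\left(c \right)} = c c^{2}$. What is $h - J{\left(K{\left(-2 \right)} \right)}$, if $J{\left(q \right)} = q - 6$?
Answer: $-948$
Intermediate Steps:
$K{\left(c \right)} = c^{3}$
$z{\left(t,O \right)} = O t$
$J{\left(q \right)} = -6 + q$ ($J{\left(q \right)} = q - 6 = -6 + q$)
$h = -962$ ($h = 4 \left(- 2 \left(6 + 5\right)^{2}\right) + 6 = 4 \left(- 2 \cdot 11^{2}\right) + 6 = 4 \left(\left(-2\right) 121\right) + 6 = 4 \left(-242\right) + 6 = -968 + 6 = -962$)
$h - J{\left(K{\left(-2 \right)} \right)} = -962 - \left(-6 + \left(-2\right)^{3}\right) = -962 - \left(-6 - 8\right) = -962 - -14 = -962 + 14 = -948$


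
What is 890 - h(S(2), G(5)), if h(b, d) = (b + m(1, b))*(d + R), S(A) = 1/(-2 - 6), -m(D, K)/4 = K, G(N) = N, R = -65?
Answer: 1825/2 ≈ 912.50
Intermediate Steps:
m(D, K) = -4*K
S(A) = -1/8 (S(A) = 1/(-8) = -1/8)
h(b, d) = -3*b*(-65 + d) (h(b, d) = (b - 4*b)*(d - 65) = (-3*b)*(-65 + d) = -3*b*(-65 + d))
890 - h(S(2), G(5)) = 890 - 3*(-1)*(65 - 1*5)/8 = 890 - 3*(-1)*(65 - 5)/8 = 890 - 3*(-1)*60/8 = 890 - 1*(-45/2) = 890 + 45/2 = 1825/2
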